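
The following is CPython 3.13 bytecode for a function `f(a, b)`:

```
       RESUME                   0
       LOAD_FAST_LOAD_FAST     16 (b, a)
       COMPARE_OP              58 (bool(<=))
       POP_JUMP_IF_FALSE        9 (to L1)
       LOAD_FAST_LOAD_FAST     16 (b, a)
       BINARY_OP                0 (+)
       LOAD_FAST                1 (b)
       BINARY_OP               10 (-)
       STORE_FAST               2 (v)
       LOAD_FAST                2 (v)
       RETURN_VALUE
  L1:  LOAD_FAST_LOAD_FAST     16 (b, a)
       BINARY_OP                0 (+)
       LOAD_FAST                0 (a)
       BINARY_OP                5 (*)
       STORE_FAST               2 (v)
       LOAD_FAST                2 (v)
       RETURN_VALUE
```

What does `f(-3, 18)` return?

-45

LOAD_FAST_LOAD_FAST b,a → push 18,-3. Stack: [18, -3]
COMPARE_OP bool(<=) → 18 vs -3 = False. Stack: [False]
POP_JUMP_IF_FALSE → pop False; jump. Stack: []
LOAD_FAST_LOAD_FAST b,a → push 18,-3. Stack: [18, -3]
BINARY_OP + → 18 + -3 = 15. Stack: [15]
LOAD_FAST a → push -3. Stack: [15, -3]
BINARY_OP * → 15 * -3 = -45. Stack: [-45]
STORE_FAST v → v=-45. Stack: []
LOAD_FAST v → push -45. Stack: [-45]
RETURN_VALUE → return -45.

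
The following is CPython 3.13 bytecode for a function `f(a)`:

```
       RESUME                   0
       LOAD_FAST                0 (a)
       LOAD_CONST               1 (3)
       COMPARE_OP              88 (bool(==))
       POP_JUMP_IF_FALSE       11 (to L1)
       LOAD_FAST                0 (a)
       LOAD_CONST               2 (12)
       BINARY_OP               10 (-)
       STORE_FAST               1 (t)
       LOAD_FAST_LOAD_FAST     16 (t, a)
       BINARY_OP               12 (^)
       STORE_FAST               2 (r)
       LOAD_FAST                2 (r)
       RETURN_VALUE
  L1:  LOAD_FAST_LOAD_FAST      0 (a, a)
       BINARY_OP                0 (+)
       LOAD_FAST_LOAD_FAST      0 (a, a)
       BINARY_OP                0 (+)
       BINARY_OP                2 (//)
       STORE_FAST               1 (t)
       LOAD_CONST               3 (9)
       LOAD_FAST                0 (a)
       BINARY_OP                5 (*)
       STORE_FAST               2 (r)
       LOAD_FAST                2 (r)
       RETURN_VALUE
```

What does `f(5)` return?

LOAD_FAST a → push 5. Stack: [5]
LOAD_CONST → push 3. Stack: [5, 3]
COMPARE_OP bool(==) → 5 vs 3 = False. Stack: [False]
POP_JUMP_IF_FALSE → pop False; jump. Stack: []
LOAD_FAST_LOAD_FAST a,a → push 5,5. Stack: [5, 5]
BINARY_OP + → 5 + 5 = 10. Stack: [10]
LOAD_FAST_LOAD_FAST a,a → push 5,5. Stack: [10, 5, 5]
BINARY_OP + → 5 + 5 = 10. Stack: [10, 10]
BINARY_OP // → 10 // 10 = 1. Stack: [1]
STORE_FAST t → t=1. Stack: []
LOAD_CONST → push 9. Stack: [9]
LOAD_FAST a → push 5. Stack: [9, 5]
BINARY_OP * → 9 * 5 = 45. Stack: [45]
STORE_FAST r → r=45. Stack: []
LOAD_FAST r → push 45. Stack: [45]
RETURN_VALUE → return 45.

45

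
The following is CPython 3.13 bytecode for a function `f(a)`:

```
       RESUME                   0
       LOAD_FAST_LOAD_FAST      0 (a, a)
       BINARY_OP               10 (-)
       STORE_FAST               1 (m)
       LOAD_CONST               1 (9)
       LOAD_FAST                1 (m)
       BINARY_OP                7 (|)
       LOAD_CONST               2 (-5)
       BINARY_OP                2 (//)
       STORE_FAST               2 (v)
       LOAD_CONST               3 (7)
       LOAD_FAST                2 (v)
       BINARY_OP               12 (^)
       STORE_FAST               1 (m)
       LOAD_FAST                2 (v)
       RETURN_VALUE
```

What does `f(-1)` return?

LOAD_FAST_LOAD_FAST a,a → push -1,-1. Stack: [-1, -1]
BINARY_OP - → -1 - -1 = 0. Stack: [0]
STORE_FAST m → m=0. Stack: []
LOAD_CONST → push 9. Stack: [9]
LOAD_FAST m → push 0. Stack: [9, 0]
BINARY_OP | → 9 | 0 = 9. Stack: [9]
LOAD_CONST → push -5. Stack: [9, -5]
BINARY_OP // → 9 // -5 = -2. Stack: [-2]
STORE_FAST v → v=-2. Stack: []
LOAD_CONST → push 7. Stack: [7]
LOAD_FAST v → push -2. Stack: [7, -2]
BINARY_OP ^ → 7 ^ -2 = -7. Stack: [-7]
STORE_FAST m → m=-7. Stack: []
LOAD_FAST v → push -2. Stack: [-2]
RETURN_VALUE → return -2.

-2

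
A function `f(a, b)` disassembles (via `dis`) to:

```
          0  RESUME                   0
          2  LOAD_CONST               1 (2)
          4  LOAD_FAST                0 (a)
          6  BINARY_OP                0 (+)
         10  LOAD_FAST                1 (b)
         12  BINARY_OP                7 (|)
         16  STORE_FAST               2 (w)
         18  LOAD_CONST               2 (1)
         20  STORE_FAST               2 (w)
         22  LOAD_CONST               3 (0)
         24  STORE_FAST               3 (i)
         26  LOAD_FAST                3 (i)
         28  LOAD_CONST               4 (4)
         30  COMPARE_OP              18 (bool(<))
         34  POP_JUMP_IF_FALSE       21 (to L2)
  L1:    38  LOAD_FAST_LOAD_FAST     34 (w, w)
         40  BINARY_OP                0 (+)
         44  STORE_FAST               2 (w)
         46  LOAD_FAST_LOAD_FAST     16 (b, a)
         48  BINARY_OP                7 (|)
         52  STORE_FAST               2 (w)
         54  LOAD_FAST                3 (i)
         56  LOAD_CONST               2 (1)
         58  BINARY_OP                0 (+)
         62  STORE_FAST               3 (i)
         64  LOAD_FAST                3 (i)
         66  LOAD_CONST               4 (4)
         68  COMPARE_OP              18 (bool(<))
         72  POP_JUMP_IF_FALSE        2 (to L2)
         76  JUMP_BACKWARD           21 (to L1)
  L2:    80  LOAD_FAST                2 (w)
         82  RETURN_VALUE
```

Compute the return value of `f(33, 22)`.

LOAD_CONST → push 2
LOAD_FAST a → push 33
BINARY_OP + → 2 + 33 = 35
LOAD_FAST b → push 22
BINARY_OP | → 35 | 22 = 55
STORE_FAST w → w=55
LOAD_CONST → push 1
STORE_FAST w → w=1
LOAD_CONST → push 0
STORE_FAST i → i=0
LOAD_FAST i → push 0
LOAD_CONST → push 4
COMPARE_OP bool(<) → 0 vs 4 = True
POP_JUMP_IF_FALSE → pop True; no jump
LOAD_FAST_LOAD_FAST w,w → push 1,1
BINARY_OP + → 1 + 1 = 2
STORE_FAST w → w=2
LOAD_FAST_LOAD_FAST b,a → push 22,33
BINARY_OP | → 22 | 33 = 55
STORE_FAST w → w=55
LOAD_FAST i → push 0
LOAD_CONST → push 1
BINARY_OP + → 0 + 1 = 1
STORE_FAST i → i=1
LOAD_FAST i → push 1
LOAD_CONST → push 4
COMPARE_OP bool(<) → 1 vs 4 = True
POP_JUMP_IF_FALSE → pop True; no jump
LOAD_FAST_LOAD_FAST w,w → push 55,55
BINARY_OP + → 55 + 55 = 110
STORE_FAST w → w=110
LOAD_FAST_LOAD_FAST b,a → push 22,33
BINARY_OP | → 22 | 33 = 55
STORE_FAST w → w=55
LOAD_FAST i → push 1
LOAD_CONST → push 1
BINARY_OP + → 1 + 1 = 2
STORE_FAST i → i=2
LOAD_FAST i → push 2
LOAD_CONST → push 4
COMPARE_OP bool(<) → 2 vs 4 = True
POP_JUMP_IF_FALSE → pop True; no jump
LOAD_FAST_LOAD_FAST w,w → push 55,55
BINARY_OP + → 55 + 55 = 110
STORE_FAST w → w=110
LOAD_FAST_LOAD_FAST b,a → push 22,33
BINARY_OP | → 22 | 33 = 55
STORE_FAST w → w=55
LOAD_FAST i → push 2
LOAD_CONST → push 1
BINARY_OP + → 2 + 1 = 3
STORE_FAST i → i=3
LOAD_FAST i → push 3
LOAD_CONST → push 4
COMPARE_OP bool(<) → 3 vs 4 = True
POP_JUMP_IF_FALSE → pop True; no jump
LOAD_FAST_LOAD_FAST w,w → push 55,55
BINARY_OP + → 55 + 55 = 110
STORE_FAST w → w=110
LOAD_FAST_LOAD_FAST b,a → push 22,33
BINARY_OP | → 22 | 33 = 55
STORE_FAST w → w=55
LOAD_FAST i → push 3
LOAD_CONST → push 1
BINARY_OP + → 3 + 1 = 4
STORE_FAST i → i=4
LOAD_FAST i → push 4
LOAD_CONST → push 4
COMPARE_OP bool(<) → 4 vs 4 = False
POP_JUMP_IF_FALSE → pop False; jump
LOAD_FAST w → push 55
RETURN_VALUE → return 55.

55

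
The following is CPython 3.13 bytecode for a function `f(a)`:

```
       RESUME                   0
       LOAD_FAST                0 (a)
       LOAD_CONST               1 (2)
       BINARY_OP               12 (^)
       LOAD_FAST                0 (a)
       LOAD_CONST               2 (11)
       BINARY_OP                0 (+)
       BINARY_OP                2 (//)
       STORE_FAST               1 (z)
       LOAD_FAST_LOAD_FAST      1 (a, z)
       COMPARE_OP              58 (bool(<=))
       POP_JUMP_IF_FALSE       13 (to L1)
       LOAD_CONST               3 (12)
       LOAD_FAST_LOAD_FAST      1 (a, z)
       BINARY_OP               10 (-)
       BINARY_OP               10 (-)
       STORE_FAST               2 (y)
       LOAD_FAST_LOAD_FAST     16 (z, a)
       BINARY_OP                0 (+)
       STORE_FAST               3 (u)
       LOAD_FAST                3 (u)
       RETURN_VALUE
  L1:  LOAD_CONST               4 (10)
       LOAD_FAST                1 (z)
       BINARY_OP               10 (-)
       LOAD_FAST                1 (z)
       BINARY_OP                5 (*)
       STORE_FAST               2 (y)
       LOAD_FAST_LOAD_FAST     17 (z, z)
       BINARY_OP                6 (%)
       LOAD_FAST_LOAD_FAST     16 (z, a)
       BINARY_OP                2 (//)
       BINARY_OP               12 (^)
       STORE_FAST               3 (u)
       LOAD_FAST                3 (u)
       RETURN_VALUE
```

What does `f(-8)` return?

LOAD_FAST a → push -8. Stack: [-8]
LOAD_CONST → push 2. Stack: [-8, 2]
BINARY_OP ^ → -8 ^ 2 = -6. Stack: [-6]
LOAD_FAST a → push -8. Stack: [-6, -8]
LOAD_CONST → push 11. Stack: [-6, -8, 11]
BINARY_OP + → -8 + 11 = 3. Stack: [-6, 3]
BINARY_OP // → -6 // 3 = -2. Stack: [-2]
STORE_FAST z → z=-2. Stack: []
LOAD_FAST_LOAD_FAST a,z → push -8,-2. Stack: [-8, -2]
COMPARE_OP bool(<=) → -8 vs -2 = True. Stack: [True]
POP_JUMP_IF_FALSE → pop True; no jump. Stack: []
LOAD_CONST → push 12. Stack: [12]
LOAD_FAST_LOAD_FAST a,z → push -8,-2. Stack: [12, -8, -2]
BINARY_OP - → -8 - -2 = -6. Stack: [12, -6]
BINARY_OP - → 12 - -6 = 18. Stack: [18]
STORE_FAST y → y=18. Stack: []
LOAD_FAST_LOAD_FAST z,a → push -2,-8. Stack: [-2, -8]
BINARY_OP + → -2 + -8 = -10. Stack: [-10]
STORE_FAST u → u=-10. Stack: []
LOAD_FAST u → push -10. Stack: [-10]
RETURN_VALUE → return -10.

-10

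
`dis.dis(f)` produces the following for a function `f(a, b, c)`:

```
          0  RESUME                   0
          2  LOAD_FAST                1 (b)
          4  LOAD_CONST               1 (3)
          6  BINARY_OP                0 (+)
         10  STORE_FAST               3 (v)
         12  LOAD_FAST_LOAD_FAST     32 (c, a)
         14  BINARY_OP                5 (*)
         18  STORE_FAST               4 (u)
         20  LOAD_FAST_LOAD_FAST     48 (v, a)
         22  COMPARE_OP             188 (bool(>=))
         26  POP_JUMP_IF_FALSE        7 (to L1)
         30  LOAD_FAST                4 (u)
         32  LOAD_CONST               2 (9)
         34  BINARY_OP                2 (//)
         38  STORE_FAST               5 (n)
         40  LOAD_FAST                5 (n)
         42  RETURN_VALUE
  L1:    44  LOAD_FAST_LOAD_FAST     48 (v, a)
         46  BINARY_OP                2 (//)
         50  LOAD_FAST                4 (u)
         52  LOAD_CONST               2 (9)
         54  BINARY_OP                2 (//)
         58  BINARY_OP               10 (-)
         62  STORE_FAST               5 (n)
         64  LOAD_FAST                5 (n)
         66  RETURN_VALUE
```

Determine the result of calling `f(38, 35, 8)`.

33

LOAD_FAST b → push 35. Stack: [35]
LOAD_CONST → push 3. Stack: [35, 3]
BINARY_OP + → 35 + 3 = 38. Stack: [38]
STORE_FAST v → v=38. Stack: []
LOAD_FAST_LOAD_FAST c,a → push 8,38. Stack: [8, 38]
BINARY_OP * → 8 * 38 = 304. Stack: [304]
STORE_FAST u → u=304. Stack: []
LOAD_FAST_LOAD_FAST v,a → push 38,38. Stack: [38, 38]
COMPARE_OP bool(>=) → 38 vs 38 = True. Stack: [True]
POP_JUMP_IF_FALSE → pop True; no jump. Stack: []
LOAD_FAST u → push 304. Stack: [304]
LOAD_CONST → push 9. Stack: [304, 9]
BINARY_OP // → 304 // 9 = 33. Stack: [33]
STORE_FAST n → n=33. Stack: []
LOAD_FAST n → push 33. Stack: [33]
RETURN_VALUE → return 33.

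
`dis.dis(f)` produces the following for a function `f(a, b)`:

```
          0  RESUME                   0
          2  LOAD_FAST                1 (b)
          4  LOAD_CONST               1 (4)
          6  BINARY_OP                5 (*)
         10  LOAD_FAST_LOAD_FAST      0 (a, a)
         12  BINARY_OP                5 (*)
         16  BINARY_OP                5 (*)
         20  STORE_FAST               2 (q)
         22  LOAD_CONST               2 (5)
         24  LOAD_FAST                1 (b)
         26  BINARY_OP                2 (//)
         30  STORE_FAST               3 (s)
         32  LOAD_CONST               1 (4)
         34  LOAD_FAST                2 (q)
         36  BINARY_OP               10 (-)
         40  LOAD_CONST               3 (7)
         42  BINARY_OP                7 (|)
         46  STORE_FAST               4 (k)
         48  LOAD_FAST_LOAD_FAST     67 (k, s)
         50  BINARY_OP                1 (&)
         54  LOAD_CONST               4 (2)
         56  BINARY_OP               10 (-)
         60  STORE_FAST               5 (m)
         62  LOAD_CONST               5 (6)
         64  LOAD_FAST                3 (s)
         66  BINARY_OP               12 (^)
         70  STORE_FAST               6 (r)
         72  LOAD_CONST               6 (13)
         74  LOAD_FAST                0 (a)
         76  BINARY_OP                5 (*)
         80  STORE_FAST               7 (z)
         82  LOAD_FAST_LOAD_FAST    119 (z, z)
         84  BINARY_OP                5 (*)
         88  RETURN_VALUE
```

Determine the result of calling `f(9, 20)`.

LOAD_FAST b → push 20. Stack: [20]
LOAD_CONST → push 4. Stack: [20, 4]
BINARY_OP * → 20 * 4 = 80. Stack: [80]
LOAD_FAST_LOAD_FAST a,a → push 9,9. Stack: [80, 9, 9]
BINARY_OP * → 9 * 9 = 81. Stack: [80, 81]
BINARY_OP * → 80 * 81 = 6480. Stack: [6480]
STORE_FAST q → q=6480. Stack: []
LOAD_CONST → push 5. Stack: [5]
LOAD_FAST b → push 20. Stack: [5, 20]
BINARY_OP // → 5 // 20 = 0. Stack: [0]
STORE_FAST s → s=0. Stack: []
LOAD_CONST → push 4. Stack: [4]
LOAD_FAST q → push 6480. Stack: [4, 6480]
BINARY_OP - → 4 - 6480 = -6476. Stack: [-6476]
LOAD_CONST → push 7. Stack: [-6476, 7]
BINARY_OP | → -6476 | 7 = -6473. Stack: [-6473]
STORE_FAST k → k=-6473. Stack: []
LOAD_FAST_LOAD_FAST k,s → push -6473,0. Stack: [-6473, 0]
BINARY_OP & → -6473 & 0 = 0. Stack: [0]
LOAD_CONST → push 2. Stack: [0, 2]
BINARY_OP - → 0 - 2 = -2. Stack: [-2]
STORE_FAST m → m=-2. Stack: []
LOAD_CONST → push 6. Stack: [6]
LOAD_FAST s → push 0. Stack: [6, 0]
BINARY_OP ^ → 6 ^ 0 = 6. Stack: [6]
STORE_FAST r → r=6. Stack: []
LOAD_CONST → push 13. Stack: [13]
LOAD_FAST a → push 9. Stack: [13, 9]
BINARY_OP * → 13 * 9 = 117. Stack: [117]
STORE_FAST z → z=117. Stack: []
LOAD_FAST_LOAD_FAST z,z → push 117,117. Stack: [117, 117]
BINARY_OP * → 117 * 117 = 13689. Stack: [13689]
RETURN_VALUE → return 13689.

13689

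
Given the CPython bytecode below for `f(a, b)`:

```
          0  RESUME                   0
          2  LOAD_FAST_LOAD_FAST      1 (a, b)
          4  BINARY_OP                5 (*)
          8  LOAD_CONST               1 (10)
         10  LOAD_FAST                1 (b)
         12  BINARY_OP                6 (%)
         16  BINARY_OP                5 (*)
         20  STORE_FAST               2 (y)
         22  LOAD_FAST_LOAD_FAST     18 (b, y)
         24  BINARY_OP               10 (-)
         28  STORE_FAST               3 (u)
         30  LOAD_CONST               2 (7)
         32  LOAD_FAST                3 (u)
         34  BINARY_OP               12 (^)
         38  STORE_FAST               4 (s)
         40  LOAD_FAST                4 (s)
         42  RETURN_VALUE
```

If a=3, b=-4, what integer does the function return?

LOAD_FAST_LOAD_FAST a,b → push 3,-4. Stack: [3, -4]
BINARY_OP * → 3 * -4 = -12. Stack: [-12]
LOAD_CONST → push 10. Stack: [-12, 10]
LOAD_FAST b → push -4. Stack: [-12, 10, -4]
BINARY_OP % → 10 % -4 = -2. Stack: [-12, -2]
BINARY_OP * → -12 * -2 = 24. Stack: [24]
STORE_FAST y → y=24. Stack: []
LOAD_FAST_LOAD_FAST b,y → push -4,24. Stack: [-4, 24]
BINARY_OP - → -4 - 24 = -28. Stack: [-28]
STORE_FAST u → u=-28. Stack: []
LOAD_CONST → push 7. Stack: [7]
LOAD_FAST u → push -28. Stack: [7, -28]
BINARY_OP ^ → 7 ^ -28 = -29. Stack: [-29]
STORE_FAST s → s=-29. Stack: []
LOAD_FAST s → push -29. Stack: [-29]
RETURN_VALUE → return -29.

-29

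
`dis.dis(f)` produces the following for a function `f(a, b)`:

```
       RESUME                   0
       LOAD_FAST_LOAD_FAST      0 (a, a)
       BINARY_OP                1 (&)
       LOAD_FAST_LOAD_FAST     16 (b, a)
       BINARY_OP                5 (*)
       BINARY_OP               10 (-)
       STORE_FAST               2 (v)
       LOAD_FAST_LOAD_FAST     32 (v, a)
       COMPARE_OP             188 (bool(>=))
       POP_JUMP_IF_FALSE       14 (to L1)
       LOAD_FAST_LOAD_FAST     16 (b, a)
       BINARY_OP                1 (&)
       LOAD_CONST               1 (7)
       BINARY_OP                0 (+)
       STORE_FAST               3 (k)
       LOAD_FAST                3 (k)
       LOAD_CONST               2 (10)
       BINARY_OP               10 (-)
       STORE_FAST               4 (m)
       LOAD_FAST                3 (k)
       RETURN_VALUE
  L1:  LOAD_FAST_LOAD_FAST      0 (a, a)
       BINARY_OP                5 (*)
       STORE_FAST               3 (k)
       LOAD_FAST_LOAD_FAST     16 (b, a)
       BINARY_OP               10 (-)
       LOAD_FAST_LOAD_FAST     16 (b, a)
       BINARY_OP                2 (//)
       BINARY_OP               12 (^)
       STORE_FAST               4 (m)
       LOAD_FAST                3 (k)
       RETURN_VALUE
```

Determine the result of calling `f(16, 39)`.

256

LOAD_FAST_LOAD_FAST a,a → push 16,16. Stack: [16, 16]
BINARY_OP & → 16 & 16 = 16. Stack: [16]
LOAD_FAST_LOAD_FAST b,a → push 39,16. Stack: [16, 39, 16]
BINARY_OP * → 39 * 16 = 624. Stack: [16, 624]
BINARY_OP - → 16 - 624 = -608. Stack: [-608]
STORE_FAST v → v=-608. Stack: []
LOAD_FAST_LOAD_FAST v,a → push -608,16. Stack: [-608, 16]
COMPARE_OP bool(>=) → -608 vs 16 = False. Stack: [False]
POP_JUMP_IF_FALSE → pop False; jump. Stack: []
LOAD_FAST_LOAD_FAST a,a → push 16,16. Stack: [16, 16]
BINARY_OP * → 16 * 16 = 256. Stack: [256]
STORE_FAST k → k=256. Stack: []
LOAD_FAST_LOAD_FAST b,a → push 39,16. Stack: [39, 16]
BINARY_OP - → 39 - 16 = 23. Stack: [23]
LOAD_FAST_LOAD_FAST b,a → push 39,16. Stack: [23, 39, 16]
BINARY_OP // → 39 // 16 = 2. Stack: [23, 2]
BINARY_OP ^ → 23 ^ 2 = 21. Stack: [21]
STORE_FAST m → m=21. Stack: []
LOAD_FAST k → push 256. Stack: [256]
RETURN_VALUE → return 256.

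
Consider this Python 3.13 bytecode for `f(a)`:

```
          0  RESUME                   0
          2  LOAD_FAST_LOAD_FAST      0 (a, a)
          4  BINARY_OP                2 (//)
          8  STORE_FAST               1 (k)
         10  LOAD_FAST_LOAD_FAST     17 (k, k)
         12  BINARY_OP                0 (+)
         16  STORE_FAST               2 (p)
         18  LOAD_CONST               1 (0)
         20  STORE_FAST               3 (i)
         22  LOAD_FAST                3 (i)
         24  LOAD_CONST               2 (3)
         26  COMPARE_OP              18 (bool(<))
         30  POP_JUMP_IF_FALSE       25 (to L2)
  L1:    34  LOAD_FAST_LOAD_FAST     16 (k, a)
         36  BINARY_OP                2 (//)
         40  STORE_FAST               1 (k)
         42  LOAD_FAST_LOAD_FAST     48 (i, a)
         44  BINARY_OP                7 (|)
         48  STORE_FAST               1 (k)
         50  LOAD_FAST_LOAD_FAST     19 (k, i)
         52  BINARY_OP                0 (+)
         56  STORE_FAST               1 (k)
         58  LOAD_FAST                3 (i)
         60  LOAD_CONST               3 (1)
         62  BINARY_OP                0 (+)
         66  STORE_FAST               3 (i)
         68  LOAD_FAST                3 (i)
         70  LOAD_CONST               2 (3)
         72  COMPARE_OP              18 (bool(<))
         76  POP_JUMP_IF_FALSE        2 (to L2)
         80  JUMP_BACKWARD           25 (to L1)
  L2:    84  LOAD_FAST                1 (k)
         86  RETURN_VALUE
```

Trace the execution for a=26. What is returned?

LOAD_FAST_LOAD_FAST a,a → push 26,26
BINARY_OP // → 26 // 26 = 1
STORE_FAST k → k=1
LOAD_FAST_LOAD_FAST k,k → push 1,1
BINARY_OP + → 1 + 1 = 2
STORE_FAST p → p=2
LOAD_CONST → push 0
STORE_FAST i → i=0
LOAD_FAST i → push 0
LOAD_CONST → push 3
COMPARE_OP bool(<) → 0 vs 3 = True
POP_JUMP_IF_FALSE → pop True; no jump
LOAD_FAST_LOAD_FAST k,a → push 1,26
BINARY_OP // → 1 // 26 = 0
STORE_FAST k → k=0
LOAD_FAST_LOAD_FAST i,a → push 0,26
BINARY_OP | → 0 | 26 = 26
STORE_FAST k → k=26
LOAD_FAST_LOAD_FAST k,i → push 26,0
BINARY_OP + → 26 + 0 = 26
STORE_FAST k → k=26
LOAD_FAST i → push 0
LOAD_CONST → push 1
BINARY_OP + → 0 + 1 = 1
STORE_FAST i → i=1
LOAD_FAST i → push 1
LOAD_CONST → push 3
COMPARE_OP bool(<) → 1 vs 3 = True
POP_JUMP_IF_FALSE → pop True; no jump
LOAD_FAST_LOAD_FAST k,a → push 26,26
BINARY_OP // → 26 // 26 = 1
STORE_FAST k → k=1
LOAD_FAST_LOAD_FAST i,a → push 1,26
BINARY_OP | → 1 | 26 = 27
STORE_FAST k → k=27
LOAD_FAST_LOAD_FAST k,i → push 27,1
BINARY_OP + → 27 + 1 = 28
STORE_FAST k → k=28
LOAD_FAST i → push 1
LOAD_CONST → push 1
BINARY_OP + → 1 + 1 = 2
STORE_FAST i → i=2
LOAD_FAST i → push 2
LOAD_CONST → push 3
COMPARE_OP bool(<) → 2 vs 3 = True
POP_JUMP_IF_FALSE → pop True; no jump
LOAD_FAST_LOAD_FAST k,a → push 28,26
BINARY_OP // → 28 // 26 = 1
STORE_FAST k → k=1
LOAD_FAST_LOAD_FAST i,a → push 2,26
BINARY_OP | → 2 | 26 = 26
STORE_FAST k → k=26
LOAD_FAST_LOAD_FAST k,i → push 26,2
BINARY_OP + → 26 + 2 = 28
STORE_FAST k → k=28
LOAD_FAST i → push 2
LOAD_CONST → push 1
BINARY_OP + → 2 + 1 = 3
STORE_FAST i → i=3
LOAD_FAST i → push 3
LOAD_CONST → push 3
COMPARE_OP bool(<) → 3 vs 3 = False
POP_JUMP_IF_FALSE → pop False; jump
LOAD_FAST k → push 28
RETURN_VALUE → return 28.

28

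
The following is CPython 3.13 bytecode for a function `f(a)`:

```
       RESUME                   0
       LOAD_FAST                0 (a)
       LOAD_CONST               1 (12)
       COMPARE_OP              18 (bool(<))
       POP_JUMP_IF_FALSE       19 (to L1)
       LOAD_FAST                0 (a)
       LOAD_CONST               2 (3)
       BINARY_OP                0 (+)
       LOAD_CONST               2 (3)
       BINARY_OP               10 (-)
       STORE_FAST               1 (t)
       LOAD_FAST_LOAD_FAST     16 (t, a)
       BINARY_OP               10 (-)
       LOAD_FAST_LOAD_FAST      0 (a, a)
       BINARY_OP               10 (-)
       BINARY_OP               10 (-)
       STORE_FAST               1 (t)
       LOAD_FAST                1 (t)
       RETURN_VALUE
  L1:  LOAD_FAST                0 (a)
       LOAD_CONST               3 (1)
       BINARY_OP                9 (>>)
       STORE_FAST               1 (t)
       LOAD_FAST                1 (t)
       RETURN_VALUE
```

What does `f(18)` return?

LOAD_FAST a → push 18. Stack: [18]
LOAD_CONST → push 12. Stack: [18, 12]
COMPARE_OP bool(<) → 18 vs 12 = False. Stack: [False]
POP_JUMP_IF_FALSE → pop False; jump. Stack: []
LOAD_FAST a → push 18. Stack: [18]
LOAD_CONST → push 1. Stack: [18, 1]
BINARY_OP >> → 18 >> 1 = 9. Stack: [9]
STORE_FAST t → t=9. Stack: []
LOAD_FAST t → push 9. Stack: [9]
RETURN_VALUE → return 9.

9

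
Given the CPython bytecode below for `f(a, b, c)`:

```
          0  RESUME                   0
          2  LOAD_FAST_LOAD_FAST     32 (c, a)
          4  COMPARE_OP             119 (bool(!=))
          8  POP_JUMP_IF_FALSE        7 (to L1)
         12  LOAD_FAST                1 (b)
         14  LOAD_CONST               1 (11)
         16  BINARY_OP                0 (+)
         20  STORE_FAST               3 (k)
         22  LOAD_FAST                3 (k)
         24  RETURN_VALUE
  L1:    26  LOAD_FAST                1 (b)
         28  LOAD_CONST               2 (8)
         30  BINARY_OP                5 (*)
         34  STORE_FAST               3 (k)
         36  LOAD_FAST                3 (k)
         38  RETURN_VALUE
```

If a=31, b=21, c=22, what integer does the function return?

32

LOAD_FAST_LOAD_FAST c,a → push 22,31. Stack: [22, 31]
COMPARE_OP bool(!=) → 22 vs 31 = True. Stack: [True]
POP_JUMP_IF_FALSE → pop True; no jump. Stack: []
LOAD_FAST b → push 21. Stack: [21]
LOAD_CONST → push 11. Stack: [21, 11]
BINARY_OP + → 21 + 11 = 32. Stack: [32]
STORE_FAST k → k=32. Stack: []
LOAD_FAST k → push 32. Stack: [32]
RETURN_VALUE → return 32.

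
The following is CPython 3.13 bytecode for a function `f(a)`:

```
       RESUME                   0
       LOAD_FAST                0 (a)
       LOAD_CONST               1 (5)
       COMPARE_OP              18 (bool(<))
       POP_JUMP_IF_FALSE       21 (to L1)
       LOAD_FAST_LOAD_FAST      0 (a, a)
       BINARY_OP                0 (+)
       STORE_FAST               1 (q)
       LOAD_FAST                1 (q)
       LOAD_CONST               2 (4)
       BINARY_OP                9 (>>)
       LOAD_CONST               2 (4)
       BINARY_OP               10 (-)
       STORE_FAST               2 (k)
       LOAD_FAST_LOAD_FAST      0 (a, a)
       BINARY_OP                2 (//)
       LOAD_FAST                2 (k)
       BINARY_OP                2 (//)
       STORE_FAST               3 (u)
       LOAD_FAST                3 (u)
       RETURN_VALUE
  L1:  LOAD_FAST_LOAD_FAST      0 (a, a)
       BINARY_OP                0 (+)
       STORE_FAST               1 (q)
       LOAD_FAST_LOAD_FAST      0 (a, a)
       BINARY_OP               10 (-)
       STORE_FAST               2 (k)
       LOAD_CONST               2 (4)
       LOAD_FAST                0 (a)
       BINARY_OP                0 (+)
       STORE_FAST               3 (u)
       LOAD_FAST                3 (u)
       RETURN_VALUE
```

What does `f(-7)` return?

LOAD_FAST a → push -7. Stack: [-7]
LOAD_CONST → push 5. Stack: [-7, 5]
COMPARE_OP bool(<) → -7 vs 5 = True. Stack: [True]
POP_JUMP_IF_FALSE → pop True; no jump. Stack: []
LOAD_FAST_LOAD_FAST a,a → push -7,-7. Stack: [-7, -7]
BINARY_OP + → -7 + -7 = -14. Stack: [-14]
STORE_FAST q → q=-14. Stack: []
LOAD_FAST q → push -14. Stack: [-14]
LOAD_CONST → push 4. Stack: [-14, 4]
BINARY_OP >> → -14 >> 4 = -1. Stack: [-1]
LOAD_CONST → push 4. Stack: [-1, 4]
BINARY_OP - → -1 - 4 = -5. Stack: [-5]
STORE_FAST k → k=-5. Stack: []
LOAD_FAST_LOAD_FAST a,a → push -7,-7. Stack: [-7, -7]
BINARY_OP // → -7 // -7 = 1. Stack: [1]
LOAD_FAST k → push -5. Stack: [1, -5]
BINARY_OP // → 1 // -5 = -1. Stack: [-1]
STORE_FAST u → u=-1. Stack: []
LOAD_FAST u → push -1. Stack: [-1]
RETURN_VALUE → return -1.

-1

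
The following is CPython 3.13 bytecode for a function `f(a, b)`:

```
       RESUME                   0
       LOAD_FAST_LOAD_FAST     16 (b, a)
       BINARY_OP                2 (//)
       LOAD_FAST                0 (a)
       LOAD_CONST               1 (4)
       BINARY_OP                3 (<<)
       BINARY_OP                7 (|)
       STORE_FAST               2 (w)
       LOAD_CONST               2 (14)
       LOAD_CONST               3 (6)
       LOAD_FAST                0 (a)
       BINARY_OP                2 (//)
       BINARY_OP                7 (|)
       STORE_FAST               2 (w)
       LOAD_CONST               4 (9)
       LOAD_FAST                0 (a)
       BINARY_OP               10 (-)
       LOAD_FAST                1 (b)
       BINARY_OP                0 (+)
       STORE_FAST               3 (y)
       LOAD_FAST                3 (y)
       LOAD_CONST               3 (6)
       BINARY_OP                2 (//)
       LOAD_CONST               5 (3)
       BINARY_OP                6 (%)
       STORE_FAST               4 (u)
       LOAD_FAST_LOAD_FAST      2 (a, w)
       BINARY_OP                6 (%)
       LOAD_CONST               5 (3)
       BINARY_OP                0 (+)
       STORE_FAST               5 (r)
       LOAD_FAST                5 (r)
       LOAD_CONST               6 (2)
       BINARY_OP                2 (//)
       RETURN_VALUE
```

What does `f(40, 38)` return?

7

LOAD_FAST_LOAD_FAST b,a → push 38,40. Stack: [38, 40]
BINARY_OP // → 38 // 40 = 0. Stack: [0]
LOAD_FAST a → push 40. Stack: [0, 40]
LOAD_CONST → push 4. Stack: [0, 40, 4]
BINARY_OP << → 40 << 4 = 640. Stack: [0, 640]
BINARY_OP | → 0 | 640 = 640. Stack: [640]
STORE_FAST w → w=640. Stack: []
LOAD_CONST → push 14. Stack: [14]
LOAD_CONST → push 6. Stack: [14, 6]
LOAD_FAST a → push 40. Stack: [14, 6, 40]
BINARY_OP // → 6 // 40 = 0. Stack: [14, 0]
BINARY_OP | → 14 | 0 = 14. Stack: [14]
STORE_FAST w → w=14. Stack: []
LOAD_CONST → push 9. Stack: [9]
LOAD_FAST a → push 40. Stack: [9, 40]
BINARY_OP - → 9 - 40 = -31. Stack: [-31]
LOAD_FAST b → push 38. Stack: [-31, 38]
BINARY_OP + → -31 + 38 = 7. Stack: [7]
STORE_FAST y → y=7. Stack: []
LOAD_FAST y → push 7. Stack: [7]
LOAD_CONST → push 6. Stack: [7, 6]
BINARY_OP // → 7 // 6 = 1. Stack: [1]
LOAD_CONST → push 3. Stack: [1, 3]
BINARY_OP % → 1 % 3 = 1. Stack: [1]
STORE_FAST u → u=1. Stack: []
LOAD_FAST_LOAD_FAST a,w → push 40,14. Stack: [40, 14]
BINARY_OP % → 40 % 14 = 12. Stack: [12]
LOAD_CONST → push 3. Stack: [12, 3]
BINARY_OP + → 12 + 3 = 15. Stack: [15]
STORE_FAST r → r=15. Stack: []
LOAD_FAST r → push 15. Stack: [15]
LOAD_CONST → push 2. Stack: [15, 2]
BINARY_OP // → 15 // 2 = 7. Stack: [7]
RETURN_VALUE → return 7.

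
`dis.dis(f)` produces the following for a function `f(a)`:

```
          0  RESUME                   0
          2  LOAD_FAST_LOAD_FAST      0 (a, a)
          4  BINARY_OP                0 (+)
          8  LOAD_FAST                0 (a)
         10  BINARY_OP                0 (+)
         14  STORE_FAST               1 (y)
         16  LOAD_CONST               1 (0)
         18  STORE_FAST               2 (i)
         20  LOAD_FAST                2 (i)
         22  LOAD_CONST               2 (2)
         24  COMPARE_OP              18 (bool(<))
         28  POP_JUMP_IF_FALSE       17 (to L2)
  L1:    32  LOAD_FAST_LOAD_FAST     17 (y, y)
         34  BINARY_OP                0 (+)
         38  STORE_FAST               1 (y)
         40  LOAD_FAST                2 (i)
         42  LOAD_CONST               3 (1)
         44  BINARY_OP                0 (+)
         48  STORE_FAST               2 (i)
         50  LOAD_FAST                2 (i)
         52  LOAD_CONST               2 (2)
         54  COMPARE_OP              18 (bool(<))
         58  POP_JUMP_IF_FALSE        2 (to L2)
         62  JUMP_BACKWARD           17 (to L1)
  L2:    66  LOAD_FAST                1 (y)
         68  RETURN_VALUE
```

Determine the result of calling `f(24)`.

288

LOAD_FAST_LOAD_FAST a,a → push 24,24. Stack: [24, 24]
BINARY_OP + → 24 + 24 = 48. Stack: [48]
LOAD_FAST a → push 24. Stack: [48, 24]
BINARY_OP + → 48 + 24 = 72. Stack: [72]
STORE_FAST y → y=72. Stack: []
LOAD_CONST → push 0. Stack: [0]
STORE_FAST i → i=0. Stack: []
LOAD_FAST i → push 0. Stack: [0]
LOAD_CONST → push 2. Stack: [0, 2]
COMPARE_OP bool(<) → 0 vs 2 = True. Stack: [True]
POP_JUMP_IF_FALSE → pop True; no jump. Stack: []
LOAD_FAST_LOAD_FAST y,y → push 72,72. Stack: [72, 72]
BINARY_OP + → 72 + 72 = 144. Stack: [144]
STORE_FAST y → y=144. Stack: []
LOAD_FAST i → push 0. Stack: [0]
LOAD_CONST → push 1. Stack: [0, 1]
BINARY_OP + → 0 + 1 = 1. Stack: [1]
STORE_FAST i → i=1. Stack: []
LOAD_FAST i → push 1. Stack: [1]
LOAD_CONST → push 2. Stack: [1, 2]
COMPARE_OP bool(<) → 1 vs 2 = True. Stack: [True]
POP_JUMP_IF_FALSE → pop True; no jump. Stack: []
LOAD_FAST_LOAD_FAST y,y → push 144,144. Stack: [144, 144]
BINARY_OP + → 144 + 144 = 288. Stack: [288]
STORE_FAST y → y=288. Stack: []
LOAD_FAST i → push 1. Stack: [1]
LOAD_CONST → push 1. Stack: [1, 1]
BINARY_OP + → 1 + 1 = 2. Stack: [2]
STORE_FAST i → i=2. Stack: []
LOAD_FAST i → push 2. Stack: [2]
LOAD_CONST → push 2. Stack: [2, 2]
COMPARE_OP bool(<) → 2 vs 2 = False. Stack: [False]
POP_JUMP_IF_FALSE → pop False; jump. Stack: []
LOAD_FAST y → push 288. Stack: [288]
RETURN_VALUE → return 288.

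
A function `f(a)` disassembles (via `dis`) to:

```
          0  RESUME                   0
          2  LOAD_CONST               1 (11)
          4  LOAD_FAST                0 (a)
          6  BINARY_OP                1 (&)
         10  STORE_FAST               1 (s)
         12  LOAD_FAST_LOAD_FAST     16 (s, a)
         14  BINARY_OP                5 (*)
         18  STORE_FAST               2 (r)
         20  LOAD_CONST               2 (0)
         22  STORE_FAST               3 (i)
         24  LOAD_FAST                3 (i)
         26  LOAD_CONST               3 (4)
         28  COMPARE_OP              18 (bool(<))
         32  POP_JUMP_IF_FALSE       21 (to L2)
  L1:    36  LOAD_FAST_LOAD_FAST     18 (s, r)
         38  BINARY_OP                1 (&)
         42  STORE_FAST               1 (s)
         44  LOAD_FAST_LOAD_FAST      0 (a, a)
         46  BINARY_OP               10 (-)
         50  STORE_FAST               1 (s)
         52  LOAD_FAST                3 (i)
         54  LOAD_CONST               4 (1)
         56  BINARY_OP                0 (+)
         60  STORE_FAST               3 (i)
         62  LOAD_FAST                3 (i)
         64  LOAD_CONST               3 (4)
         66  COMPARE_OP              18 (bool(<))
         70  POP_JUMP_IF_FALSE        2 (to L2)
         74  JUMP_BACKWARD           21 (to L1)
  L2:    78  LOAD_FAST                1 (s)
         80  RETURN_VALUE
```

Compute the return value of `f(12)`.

0

LOAD_CONST → push 11
LOAD_FAST a → push 12
BINARY_OP & → 11 & 12 = 8
STORE_FAST s → s=8
LOAD_FAST_LOAD_FAST s,a → push 8,12
BINARY_OP * → 8 * 12 = 96
STORE_FAST r → r=96
LOAD_CONST → push 0
STORE_FAST i → i=0
LOAD_FAST i → push 0
LOAD_CONST → push 4
COMPARE_OP bool(<) → 0 vs 4 = True
POP_JUMP_IF_FALSE → pop True; no jump
LOAD_FAST_LOAD_FAST s,r → push 8,96
BINARY_OP & → 8 & 96 = 0
STORE_FAST s → s=0
LOAD_FAST_LOAD_FAST a,a → push 12,12
BINARY_OP - → 12 - 12 = 0
STORE_FAST s → s=0
LOAD_FAST i → push 0
LOAD_CONST → push 1
BINARY_OP + → 0 + 1 = 1
STORE_FAST i → i=1
LOAD_FAST i → push 1
LOAD_CONST → push 4
COMPARE_OP bool(<) → 1 vs 4 = True
POP_JUMP_IF_FALSE → pop True; no jump
LOAD_FAST_LOAD_FAST s,r → push 0,96
BINARY_OP & → 0 & 96 = 0
STORE_FAST s → s=0
LOAD_FAST_LOAD_FAST a,a → push 12,12
BINARY_OP - → 12 - 12 = 0
STORE_FAST s → s=0
LOAD_FAST i → push 1
LOAD_CONST → push 1
BINARY_OP + → 1 + 1 = 2
STORE_FAST i → i=2
LOAD_FAST i → push 2
LOAD_CONST → push 4
COMPARE_OP bool(<) → 2 vs 4 = True
POP_JUMP_IF_FALSE → pop True; no jump
LOAD_FAST_LOAD_FAST s,r → push 0,96
BINARY_OP & → 0 & 96 = 0
STORE_FAST s → s=0
LOAD_FAST_LOAD_FAST a,a → push 12,12
BINARY_OP - → 12 - 12 = 0
STORE_FAST s → s=0
LOAD_FAST i → push 2
LOAD_CONST → push 1
BINARY_OP + → 2 + 1 = 3
STORE_FAST i → i=3
LOAD_FAST i → push 3
LOAD_CONST → push 4
COMPARE_OP bool(<) → 3 vs 4 = True
POP_JUMP_IF_FALSE → pop True; no jump
LOAD_FAST_LOAD_FAST s,r → push 0,96
BINARY_OP & → 0 & 96 = 0
STORE_FAST s → s=0
LOAD_FAST_LOAD_FAST a,a → push 12,12
BINARY_OP - → 12 - 12 = 0
STORE_FAST s → s=0
LOAD_FAST i → push 3
LOAD_CONST → push 1
BINARY_OP + → 3 + 1 = 4
STORE_FAST i → i=4
LOAD_FAST i → push 4
LOAD_CONST → push 4
COMPARE_OP bool(<) → 4 vs 4 = False
POP_JUMP_IF_FALSE → pop False; jump
LOAD_FAST s → push 0
RETURN_VALUE → return 0.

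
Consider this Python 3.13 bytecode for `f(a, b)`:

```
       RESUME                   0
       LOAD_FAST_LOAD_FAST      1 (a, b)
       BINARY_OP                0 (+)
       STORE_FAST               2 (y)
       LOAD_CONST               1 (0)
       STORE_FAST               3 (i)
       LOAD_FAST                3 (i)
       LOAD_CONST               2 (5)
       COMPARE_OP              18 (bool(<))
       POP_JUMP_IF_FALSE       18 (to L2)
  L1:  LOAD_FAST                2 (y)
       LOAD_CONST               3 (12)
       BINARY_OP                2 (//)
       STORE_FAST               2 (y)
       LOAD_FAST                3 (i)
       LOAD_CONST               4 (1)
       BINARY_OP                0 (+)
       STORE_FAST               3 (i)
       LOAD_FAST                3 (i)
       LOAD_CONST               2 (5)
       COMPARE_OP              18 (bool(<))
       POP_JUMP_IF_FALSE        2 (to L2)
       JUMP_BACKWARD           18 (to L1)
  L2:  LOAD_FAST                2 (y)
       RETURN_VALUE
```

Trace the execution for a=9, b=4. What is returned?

LOAD_FAST_LOAD_FAST a,b → push 9,4
BINARY_OP + → 9 + 4 = 13
STORE_FAST y → y=13
LOAD_CONST → push 0
STORE_FAST i → i=0
LOAD_FAST i → push 0
LOAD_CONST → push 5
COMPARE_OP bool(<) → 0 vs 5 = True
POP_JUMP_IF_FALSE → pop True; no jump
LOAD_FAST y → push 13
LOAD_CONST → push 12
BINARY_OP // → 13 // 12 = 1
STORE_FAST y → y=1
LOAD_FAST i → push 0
LOAD_CONST → push 1
BINARY_OP + → 0 + 1 = 1
STORE_FAST i → i=1
LOAD_FAST i → push 1
LOAD_CONST → push 5
COMPARE_OP bool(<) → 1 vs 5 = True
POP_JUMP_IF_FALSE → pop True; no jump
LOAD_FAST y → push 1
LOAD_CONST → push 12
BINARY_OP // → 1 // 12 = 0
STORE_FAST y → y=0
LOAD_FAST i → push 1
LOAD_CONST → push 1
BINARY_OP + → 1 + 1 = 2
STORE_FAST i → i=2
LOAD_FAST i → push 2
LOAD_CONST → push 5
COMPARE_OP bool(<) → 2 vs 5 = True
POP_JUMP_IF_FALSE → pop True; no jump
LOAD_FAST y → push 0
LOAD_CONST → push 12
BINARY_OP // → 0 // 12 = 0
STORE_FAST y → y=0
LOAD_FAST i → push 2
LOAD_CONST → push 1
BINARY_OP + → 2 + 1 = 3
STORE_FAST i → i=3
LOAD_FAST i → push 3
LOAD_CONST → push 5
COMPARE_OP bool(<) → 3 vs 5 = True
POP_JUMP_IF_FALSE → pop True; no jump
LOAD_FAST y → push 0
LOAD_CONST → push 12
BINARY_OP // → 0 // 12 = 0
STORE_FAST y → y=0
LOAD_FAST i → push 3
LOAD_CONST → push 1
BINARY_OP + → 3 + 1 = 4
STORE_FAST i → i=4
LOAD_FAST i → push 4
LOAD_CONST → push 5
COMPARE_OP bool(<) → 4 vs 5 = True
POP_JUMP_IF_FALSE → pop True; no jump
LOAD_FAST y → push 0
LOAD_CONST → push 12
BINARY_OP // → 0 // 12 = 0
STORE_FAST y → y=0
LOAD_FAST i → push 4
LOAD_CONST → push 1
BINARY_OP + → 4 + 1 = 5
STORE_FAST i → i=5
LOAD_FAST i → push 5
LOAD_CONST → push 5
COMPARE_OP bool(<) → 5 vs 5 = False
POP_JUMP_IF_FALSE → pop False; jump
LOAD_FAST y → push 0
RETURN_VALUE → return 0.

0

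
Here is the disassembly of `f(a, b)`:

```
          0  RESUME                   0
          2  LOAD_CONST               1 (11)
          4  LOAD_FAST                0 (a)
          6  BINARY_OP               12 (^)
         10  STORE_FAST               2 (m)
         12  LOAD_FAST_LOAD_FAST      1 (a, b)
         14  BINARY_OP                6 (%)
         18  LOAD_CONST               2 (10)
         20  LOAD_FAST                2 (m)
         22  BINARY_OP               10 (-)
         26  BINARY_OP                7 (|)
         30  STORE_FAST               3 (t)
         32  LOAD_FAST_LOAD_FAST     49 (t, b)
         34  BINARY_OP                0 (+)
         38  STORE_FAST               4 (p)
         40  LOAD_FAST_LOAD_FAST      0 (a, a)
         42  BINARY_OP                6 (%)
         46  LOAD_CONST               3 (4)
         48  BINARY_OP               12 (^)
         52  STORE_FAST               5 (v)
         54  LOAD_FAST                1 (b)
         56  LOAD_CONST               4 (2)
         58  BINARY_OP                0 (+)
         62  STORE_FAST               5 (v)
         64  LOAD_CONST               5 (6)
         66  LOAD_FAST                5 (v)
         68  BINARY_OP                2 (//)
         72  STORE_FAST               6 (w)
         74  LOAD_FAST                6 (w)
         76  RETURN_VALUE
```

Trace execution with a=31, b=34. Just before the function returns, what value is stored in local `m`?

20

LOAD_CONST → push 11. Stack: [11]
LOAD_FAST a → push 31. Stack: [11, 31]
BINARY_OP ^ → 11 ^ 31 = 20. Stack: [20]
STORE_FAST m → m=20. Stack: []
LOAD_FAST_LOAD_FAST a,b → push 31,34. Stack: [31, 34]
BINARY_OP % → 31 % 34 = 31. Stack: [31]
LOAD_CONST → push 10. Stack: [31, 10]
LOAD_FAST m → push 20. Stack: [31, 10, 20]
BINARY_OP - → 10 - 20 = -10. Stack: [31, -10]
BINARY_OP | → 31 | -10 = -1. Stack: [-1]
STORE_FAST t → t=-1. Stack: []
LOAD_FAST_LOAD_FAST t,b → push -1,34. Stack: [-1, 34]
BINARY_OP + → -1 + 34 = 33. Stack: [33]
STORE_FAST p → p=33. Stack: []
LOAD_FAST_LOAD_FAST a,a → push 31,31. Stack: [31, 31]
BINARY_OP % → 31 % 31 = 0. Stack: [0]
LOAD_CONST → push 4. Stack: [0, 4]
BINARY_OP ^ → 0 ^ 4 = 4. Stack: [4]
STORE_FAST v → v=4. Stack: []
LOAD_FAST b → push 34. Stack: [34]
LOAD_CONST → push 2. Stack: [34, 2]
BINARY_OP + → 34 + 2 = 36. Stack: [36]
STORE_FAST v → v=36. Stack: []
LOAD_CONST → push 6. Stack: [6]
LOAD_FAST v → push 36. Stack: [6, 36]
BINARY_OP // → 6 // 36 = 0. Stack: [0]
STORE_FAST w → w=0. Stack: []
LOAD_FAST w → push 0. Stack: [0]
RETURN_VALUE → return 0.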